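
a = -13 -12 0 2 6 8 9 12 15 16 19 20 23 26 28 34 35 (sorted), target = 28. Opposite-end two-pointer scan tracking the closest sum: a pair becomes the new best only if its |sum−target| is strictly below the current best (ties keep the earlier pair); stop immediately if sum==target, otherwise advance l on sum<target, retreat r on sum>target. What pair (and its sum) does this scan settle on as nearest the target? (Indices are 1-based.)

[1,17] -13+35=22 d=6 * → l++
[2,17] -12+35=23 d=5 * → l++
[3,17] 0+35=35 d=7 → r--
[3,16] 0+34=34 d=6 → r--
[3,15] 0+28=28 d=0 * → stop

pair (0, 28) with sum 28 (|Δ|=0)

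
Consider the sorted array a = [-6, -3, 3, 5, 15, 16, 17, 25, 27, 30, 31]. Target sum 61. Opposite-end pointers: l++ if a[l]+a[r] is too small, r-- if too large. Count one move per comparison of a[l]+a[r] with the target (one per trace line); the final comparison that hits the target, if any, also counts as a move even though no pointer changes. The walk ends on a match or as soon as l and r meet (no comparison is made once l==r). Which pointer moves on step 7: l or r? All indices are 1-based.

[1,11] -6+31=25 <61 → l++
[2,11] -3+31=28 <61 → l++
[3,11] 3+31=34 <61 → l++
[4,11] 5+31=36 <61 → l++
[5,11] 15+31=46 <61 → l++
[6,11] 16+31=47 <61 → l++
[7,11] 17+31=48 <61 → l++

l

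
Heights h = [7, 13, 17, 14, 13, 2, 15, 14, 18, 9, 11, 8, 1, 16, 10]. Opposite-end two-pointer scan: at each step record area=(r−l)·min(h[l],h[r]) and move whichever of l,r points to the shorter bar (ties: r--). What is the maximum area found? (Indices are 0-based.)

max area = 176

[0,14] min(7,10)*14=98 best=98 * → l++
[1,14] min(13,10)*13=130 best=130 * → r--
[1,13] min(13,16)*12=156 best=156 * → l++
[2,13] min(17,16)*11=176 best=176 * → r--
[2,12] min(17,1)*10=10 best=176 → r--
[2,11] min(17,8)*9=72 best=176 → r--
[2,10] min(17,11)*8=88 best=176 → r--
[2,9] min(17,9)*7=63 best=176 → r--
[2,8] min(17,18)*6=102 best=176 → l++
[3,8] min(14,18)*5=70 best=176 → l++
[4,8] min(13,18)*4=52 best=176 → l++
[5,8] min(2,18)*3=6 best=176 → l++
[6,8] min(15,18)*2=30 best=176 → l++
[7,8] min(14,18)*1=14 best=176 → l++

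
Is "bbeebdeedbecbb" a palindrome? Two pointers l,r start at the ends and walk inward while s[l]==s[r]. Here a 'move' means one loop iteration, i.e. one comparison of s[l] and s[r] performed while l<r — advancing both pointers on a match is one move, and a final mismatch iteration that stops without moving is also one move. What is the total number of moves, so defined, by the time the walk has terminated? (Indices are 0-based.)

[0,13] 'b'=='b' → l++,r--
[1,12] 'b'=='b' → l++,r--
[2,11] 'e'!='c' → stop

3 moves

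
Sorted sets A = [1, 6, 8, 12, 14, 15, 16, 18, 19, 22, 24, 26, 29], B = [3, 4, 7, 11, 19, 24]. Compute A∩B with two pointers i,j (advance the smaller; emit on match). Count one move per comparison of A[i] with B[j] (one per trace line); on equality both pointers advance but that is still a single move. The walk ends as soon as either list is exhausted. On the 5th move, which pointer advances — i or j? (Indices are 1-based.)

j

[i=1,j=1] 1<3 → i++
[i=2,j=1] 6>3 → j++
[i=2,j=2] 6>4 → j++
[i=2,j=3] 6<7 → i++
[i=3,j=3] 8>7 → j++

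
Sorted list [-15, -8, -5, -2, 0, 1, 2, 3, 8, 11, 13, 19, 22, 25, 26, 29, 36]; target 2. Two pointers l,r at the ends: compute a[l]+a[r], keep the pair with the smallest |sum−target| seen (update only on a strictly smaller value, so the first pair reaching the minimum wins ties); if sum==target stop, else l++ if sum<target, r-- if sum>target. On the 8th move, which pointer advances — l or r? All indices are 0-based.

l=0 r=16: -15+36=21 d=19 *, r--
l=0 r=15: -15+29=14 d=12 *, r--
l=0 r=14: -15+26=11 d=9 *, r--
l=0 r=13: -15+25=10 d=8 *, r--
l=0 r=12: -15+22=7 d=5 *, r--
l=0 r=11: -15+19=4 d=2 *, r--
l=0 r=10: -15+13=-2 d=4, l++
l=1 r=10: -8+13=5 d=3, r--

r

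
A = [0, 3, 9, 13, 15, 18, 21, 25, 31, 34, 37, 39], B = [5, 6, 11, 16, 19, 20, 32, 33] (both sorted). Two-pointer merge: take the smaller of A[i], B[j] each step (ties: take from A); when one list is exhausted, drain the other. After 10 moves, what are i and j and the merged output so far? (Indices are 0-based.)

i=6, j=4, merged so far=[0, 3, 5, 6, 9, 11, 13, 15, 16, 18]

[i=0,j=0] A[i]=0<=B[j]=5 take 0 → i++
[i=1,j=0] A[i]=3<=B[j]=5 take 3 → i++
[i=2,j=0] A[i]=9>B[j]=5 take 5 → j++
[i=2,j=1] A[i]=9>B[j]=6 take 6 → j++
[i=2,j=2] A[i]=9<=B[j]=11 take 9 → i++
[i=3,j=2] A[i]=13>B[j]=11 take 11 → j++
[i=3,j=3] A[i]=13<=B[j]=16 take 13 → i++
[i=4,j=3] A[i]=15<=B[j]=16 take 15 → i++
[i=5,j=3] A[i]=18>B[j]=16 take 16 → j++
[i=5,j=4] A[i]=18<=B[j]=19 take 18 → i++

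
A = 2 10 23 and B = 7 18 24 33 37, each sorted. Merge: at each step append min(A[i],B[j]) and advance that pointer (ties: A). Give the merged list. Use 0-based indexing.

i=0 j=0: A[i]=2<=B[j]=7 take 2, i++
i=1 j=0: A[i]=10>B[j]=7 take 7, j++
i=1 j=1: A[i]=10<=B[j]=18 take 10, i++
i=2 j=1: A[i]=23>B[j]=18 take 18, j++
i=2 j=2: A[i]=23<=B[j]=24 take 23, i++
i=3 j=2: A done, take B[j]=24, j++
i=3 j=3: A done, take B[j]=33, j++
i=3 j=4: A done, take B[j]=37, j++

[2, 7, 10, 18, 23, 24, 33, 37]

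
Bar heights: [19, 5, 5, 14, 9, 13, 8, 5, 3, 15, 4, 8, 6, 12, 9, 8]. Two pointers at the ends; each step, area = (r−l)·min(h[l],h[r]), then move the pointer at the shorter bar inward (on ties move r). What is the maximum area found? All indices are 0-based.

l=0 r=15: min(19,8)*15=120 best=120 *, r--
l=0 r=14: min(19,9)*14=126 best=126 *, r--
l=0 r=13: min(19,12)*13=156 best=156 *, r--
l=0 r=12: min(19,6)*12=72 best=156, r--
l=0 r=11: min(19,8)*11=88 best=156, r--
l=0 r=10: min(19,4)*10=40 best=156, r--
l=0 r=9: min(19,15)*9=135 best=156, r--
l=0 r=8: min(19,3)*8=24 best=156, r--
l=0 r=7: min(19,5)*7=35 best=156, r--
l=0 r=6: min(19,8)*6=48 best=156, r--
l=0 r=5: min(19,13)*5=65 best=156, r--
l=0 r=4: min(19,9)*4=36 best=156, r--
l=0 r=3: min(19,14)*3=42 best=156, r--
l=0 r=2: min(19,5)*2=10 best=156, r--
l=0 r=1: min(19,5)*1=5 best=156, r--

max area = 156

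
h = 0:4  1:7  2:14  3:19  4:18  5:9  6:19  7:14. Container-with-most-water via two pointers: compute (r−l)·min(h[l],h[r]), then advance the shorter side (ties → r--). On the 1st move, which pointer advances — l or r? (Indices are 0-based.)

l

[0,7] min(4,14)*7=28 best=28 * → l++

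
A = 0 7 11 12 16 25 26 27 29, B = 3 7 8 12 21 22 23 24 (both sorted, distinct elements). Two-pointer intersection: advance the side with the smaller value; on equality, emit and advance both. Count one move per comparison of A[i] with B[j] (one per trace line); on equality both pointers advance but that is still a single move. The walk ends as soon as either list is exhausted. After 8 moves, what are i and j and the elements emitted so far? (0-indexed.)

i=5, j=5, emitted=[7, 12]

[i=0,j=0] 0<3 → i++
[i=1,j=0] 7>3 → j++
[i=1,j=1] 7==7 emit → i++,j++
[i=2,j=2] 11>8 → j++
[i=2,j=3] 11<12 → i++
[i=3,j=3] 12==12 emit → i++,j++
[i=4,j=4] 16<21 → i++
[i=5,j=4] 25>21 → j++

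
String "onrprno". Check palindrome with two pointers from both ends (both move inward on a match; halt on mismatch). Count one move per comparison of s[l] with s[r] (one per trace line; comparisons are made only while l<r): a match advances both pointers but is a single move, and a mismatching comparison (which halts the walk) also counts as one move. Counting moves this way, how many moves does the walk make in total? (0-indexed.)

[0,6] 'o'=='o' → l++,r--
[1,5] 'n'=='n' → l++,r--
[2,4] 'r'=='r' → l++,r--

3 moves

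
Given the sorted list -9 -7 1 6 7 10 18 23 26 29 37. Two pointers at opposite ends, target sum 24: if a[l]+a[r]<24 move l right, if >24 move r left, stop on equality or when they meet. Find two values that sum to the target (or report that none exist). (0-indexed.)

(1, 23)

l=0 r=10: -9+37=28 >24, r--
l=0 r=9: -9+29=20 <24, l++
l=1 r=9: -7+29=22 <24, l++
l=2 r=9: 1+29=30 >24, r--
l=2 r=8: 1+26=27 >24, r--
l=2 r=7: 1+23=24, found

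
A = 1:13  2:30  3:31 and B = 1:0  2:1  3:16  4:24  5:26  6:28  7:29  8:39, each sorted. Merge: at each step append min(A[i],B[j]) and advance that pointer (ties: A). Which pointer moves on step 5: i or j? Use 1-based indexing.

j

i=1 j=1: A[i]=13>B[j]=0 take 0, j++
i=1 j=2: A[i]=13>B[j]=1 take 1, j++
i=1 j=3: A[i]=13<=B[j]=16 take 13, i++
i=2 j=3: A[i]=30>B[j]=16 take 16, j++
i=2 j=4: A[i]=30>B[j]=24 take 24, j++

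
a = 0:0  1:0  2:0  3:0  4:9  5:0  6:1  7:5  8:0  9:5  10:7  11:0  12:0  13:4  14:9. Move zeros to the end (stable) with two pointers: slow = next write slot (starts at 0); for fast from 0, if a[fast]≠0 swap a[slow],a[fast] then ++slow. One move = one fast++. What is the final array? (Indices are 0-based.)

[9, 1, 5, 5, 7, 4, 9, 0, 0, 0, 0, 0, 0, 0, 0]

(s=0,f=0) a[fast]=0 → fast++
(s=0,f=1) a[fast]=0 → fast++
(s=0,f=2) a[fast]=0 → fast++
(s=0,f=3) a[fast]=0 → fast++
(s=0,f=4) a[fast]=9≠0 swap→a[0]=9 → slow++,fast++
(s=1,f=5) a[fast]=0 → fast++
(s=1,f=6) a[fast]=1≠0 swap→a[1]=1 → slow++,fast++
(s=2,f=7) a[fast]=5≠0 swap→a[2]=5 → slow++,fast++
(s=3,f=8) a[fast]=0 → fast++
(s=3,f=9) a[fast]=5≠0 swap→a[3]=5 → slow++,fast++
(s=4,f=10) a[fast]=7≠0 swap→a[4]=7 → slow++,fast++
(s=5,f=11) a[fast]=0 → fast++
(s=5,f=12) a[fast]=0 → fast++
(s=5,f=13) a[fast]=4≠0 swap→a[5]=4 → slow++,fast++
(s=6,f=14) a[fast]=9≠0 swap→a[6]=9 → slow++,fast++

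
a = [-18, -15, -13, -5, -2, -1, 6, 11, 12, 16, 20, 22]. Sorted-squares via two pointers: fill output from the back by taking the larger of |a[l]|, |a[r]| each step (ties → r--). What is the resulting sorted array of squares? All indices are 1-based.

[1, 4, 25, 36, 121, 144, 169, 225, 256, 324, 400, 484]

[1,12] |-18|<=|22| out[12]=484 → r--
[1,11] |-18|<=|20| out[11]=400 → r--
[1,10] |-18|>|16| out[10]=324 → l++
[2,10] |-15|<=|16| out[9]=256 → r--
[2,9] |-15|>|12| out[8]=225 → l++
[3,9] |-13|>|12| out[7]=169 → l++
[4,9] |-5|<=|12| out[6]=144 → r--
[4,8] |-5|<=|11| out[5]=121 → r--
[4,7] |-5|<=|6| out[4]=36 → r--
[4,6] |-5|>|-1| out[3]=25 → l++
[5,6] |-2|>|-1| out[2]=4 → l++
[6,6] |-1|<=|-1| out[1]=1 → r--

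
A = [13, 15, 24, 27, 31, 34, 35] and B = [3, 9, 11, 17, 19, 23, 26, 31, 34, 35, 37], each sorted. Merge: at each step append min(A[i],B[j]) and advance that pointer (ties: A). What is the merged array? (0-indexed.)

[3, 9, 11, 13, 15, 17, 19, 23, 24, 26, 27, 31, 31, 34, 34, 35, 35, 37]

i=0 j=0: A[i]=13>B[j]=3 take 3, j++
i=0 j=1: A[i]=13>B[j]=9 take 9, j++
i=0 j=2: A[i]=13>B[j]=11 take 11, j++
i=0 j=3: A[i]=13<=B[j]=17 take 13, i++
i=1 j=3: A[i]=15<=B[j]=17 take 15, i++
i=2 j=3: A[i]=24>B[j]=17 take 17, j++
i=2 j=4: A[i]=24>B[j]=19 take 19, j++
i=2 j=5: A[i]=24>B[j]=23 take 23, j++
i=2 j=6: A[i]=24<=B[j]=26 take 24, i++
i=3 j=6: A[i]=27>B[j]=26 take 26, j++
i=3 j=7: A[i]=27<=B[j]=31 take 27, i++
i=4 j=7: A[i]=31<=B[j]=31 take 31, i++
i=5 j=7: A[i]=34>B[j]=31 take 31, j++
i=5 j=8: A[i]=34<=B[j]=34 take 34, i++
i=6 j=8: A[i]=35>B[j]=34 take 34, j++
i=6 j=9: A[i]=35<=B[j]=35 take 35, i++
i=7 j=9: A done, take B[j]=35, j++
i=7 j=10: A done, take B[j]=37, j++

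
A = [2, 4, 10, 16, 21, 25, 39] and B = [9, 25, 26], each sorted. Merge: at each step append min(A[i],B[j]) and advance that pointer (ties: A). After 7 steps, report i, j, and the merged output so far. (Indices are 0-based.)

i=6, j=1, merged so far=[2, 4, 9, 10, 16, 21, 25]

i=0 j=0: A[i]=2<=B[j]=9 take 2, i++
i=1 j=0: A[i]=4<=B[j]=9 take 4, i++
i=2 j=0: A[i]=10>B[j]=9 take 9, j++
i=2 j=1: A[i]=10<=B[j]=25 take 10, i++
i=3 j=1: A[i]=16<=B[j]=25 take 16, i++
i=4 j=1: A[i]=21<=B[j]=25 take 21, i++
i=5 j=1: A[i]=25<=B[j]=25 take 25, i++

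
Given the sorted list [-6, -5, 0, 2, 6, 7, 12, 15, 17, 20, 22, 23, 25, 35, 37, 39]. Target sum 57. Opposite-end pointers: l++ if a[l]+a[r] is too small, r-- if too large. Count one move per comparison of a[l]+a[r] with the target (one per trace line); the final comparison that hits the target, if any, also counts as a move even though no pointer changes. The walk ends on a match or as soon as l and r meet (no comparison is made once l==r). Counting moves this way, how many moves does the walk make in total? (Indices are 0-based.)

l=0 r=15: -6+39=33 <57, l++
l=1 r=15: -5+39=34 <57, l++
l=2 r=15: 0+39=39 <57, l++
l=3 r=15: 2+39=41 <57, l++
l=4 r=15: 6+39=45 <57, l++
l=5 r=15: 7+39=46 <57, l++
l=6 r=15: 12+39=51 <57, l++
l=7 r=15: 15+39=54 <57, l++
l=8 r=15: 17+39=56 <57, l++
l=9 r=15: 20+39=59 >57, r--
l=9 r=14: 20+37=57, found

11 moves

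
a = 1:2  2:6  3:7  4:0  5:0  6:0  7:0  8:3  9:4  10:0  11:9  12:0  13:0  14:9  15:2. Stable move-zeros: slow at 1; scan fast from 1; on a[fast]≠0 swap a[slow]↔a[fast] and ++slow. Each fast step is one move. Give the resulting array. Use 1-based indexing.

slow=1 fast=1: a[fast]=2≠0 swap→a[1]=2, slow++,fast++
slow=2 fast=2: a[fast]=6≠0 swap→a[2]=6, slow++,fast++
slow=3 fast=3: a[fast]=7≠0 swap→a[3]=7, slow++,fast++
slow=4 fast=4: a[fast]=0, fast++
slow=4 fast=5: a[fast]=0, fast++
slow=4 fast=6: a[fast]=0, fast++
slow=4 fast=7: a[fast]=0, fast++
slow=4 fast=8: a[fast]=3≠0 swap→a[4]=3, slow++,fast++
slow=5 fast=9: a[fast]=4≠0 swap→a[5]=4, slow++,fast++
slow=6 fast=10: a[fast]=0, fast++
slow=6 fast=11: a[fast]=9≠0 swap→a[6]=9, slow++,fast++
slow=7 fast=12: a[fast]=0, fast++
slow=7 fast=13: a[fast]=0, fast++
slow=7 fast=14: a[fast]=9≠0 swap→a[7]=9, slow++,fast++
slow=8 fast=15: a[fast]=2≠0 swap→a[8]=2, slow++,fast++

[2, 6, 7, 3, 4, 9, 9, 2, 0, 0, 0, 0, 0, 0, 0]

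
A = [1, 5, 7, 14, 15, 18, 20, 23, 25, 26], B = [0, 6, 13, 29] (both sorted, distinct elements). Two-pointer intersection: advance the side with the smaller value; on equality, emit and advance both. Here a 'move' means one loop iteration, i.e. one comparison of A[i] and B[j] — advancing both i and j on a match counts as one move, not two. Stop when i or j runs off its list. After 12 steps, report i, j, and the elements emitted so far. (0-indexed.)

[i=0,j=0] 1>0 → j++
[i=0,j=1] 1<6 → i++
[i=1,j=1] 5<6 → i++
[i=2,j=1] 7>6 → j++
[i=2,j=2] 7<13 → i++
[i=3,j=2] 14>13 → j++
[i=3,j=3] 14<29 → i++
[i=4,j=3] 15<29 → i++
[i=5,j=3] 18<29 → i++
[i=6,j=3] 20<29 → i++
[i=7,j=3] 23<29 → i++
[i=8,j=3] 25<29 → i++

i=9, j=3, emitted=[]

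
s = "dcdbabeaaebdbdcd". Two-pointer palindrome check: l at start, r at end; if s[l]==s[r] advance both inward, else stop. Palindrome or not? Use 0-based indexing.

not a palindrome (mismatch at 4,11)

[0,15] 'd'=='d' → l++,r--
[1,14] 'c'=='c' → l++,r--
[2,13] 'd'=='d' → l++,r--
[3,12] 'b'=='b' → l++,r--
[4,11] 'a'!='d' → stop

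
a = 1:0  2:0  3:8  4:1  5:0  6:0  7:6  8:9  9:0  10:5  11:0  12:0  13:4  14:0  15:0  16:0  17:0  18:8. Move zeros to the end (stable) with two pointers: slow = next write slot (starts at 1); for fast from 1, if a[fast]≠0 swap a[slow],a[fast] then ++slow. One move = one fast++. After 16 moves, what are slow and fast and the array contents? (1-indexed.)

slow=7, fast=17, a=[8, 1, 6, 9, 5, 4, 0, 0, 0, 0, 0, 0, 0, 0, 0, 0, 0, 8]

(s=1,f=1) a[fast]=0 → fast++
(s=1,f=2) a[fast]=0 → fast++
(s=1,f=3) a[fast]=8≠0 swap→a[1]=8 → slow++,fast++
(s=2,f=4) a[fast]=1≠0 swap→a[2]=1 → slow++,fast++
(s=3,f=5) a[fast]=0 → fast++
(s=3,f=6) a[fast]=0 → fast++
(s=3,f=7) a[fast]=6≠0 swap→a[3]=6 → slow++,fast++
(s=4,f=8) a[fast]=9≠0 swap→a[4]=9 → slow++,fast++
(s=5,f=9) a[fast]=0 → fast++
(s=5,f=10) a[fast]=5≠0 swap→a[5]=5 → slow++,fast++
(s=6,f=11) a[fast]=0 → fast++
(s=6,f=12) a[fast]=0 → fast++
(s=6,f=13) a[fast]=4≠0 swap→a[6]=4 → slow++,fast++
(s=7,f=14) a[fast]=0 → fast++
(s=7,f=15) a[fast]=0 → fast++
(s=7,f=16) a[fast]=0 → fast++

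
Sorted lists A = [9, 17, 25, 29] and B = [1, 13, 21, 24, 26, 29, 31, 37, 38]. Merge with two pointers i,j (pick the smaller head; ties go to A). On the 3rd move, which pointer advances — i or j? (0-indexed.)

[i=0,j=0] A[i]=9>B[j]=1 take 1 → j++
[i=0,j=1] A[i]=9<=B[j]=13 take 9 → i++
[i=1,j=1] A[i]=17>B[j]=13 take 13 → j++

j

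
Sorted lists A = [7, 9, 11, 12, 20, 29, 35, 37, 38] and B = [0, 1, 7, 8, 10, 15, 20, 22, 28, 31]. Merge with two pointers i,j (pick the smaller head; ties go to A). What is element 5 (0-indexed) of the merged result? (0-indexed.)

merged[5] = 9

i=0 j=0: A[i]=7>B[j]=0 take 0, j++
i=0 j=1: A[i]=7>B[j]=1 take 1, j++
i=0 j=2: A[i]=7<=B[j]=7 take 7, i++
i=1 j=2: A[i]=9>B[j]=7 take 7, j++
i=1 j=3: A[i]=9>B[j]=8 take 8, j++
i=1 j=4: A[i]=9<=B[j]=10 take 9, i++
i=2 j=4: A[i]=11>B[j]=10 take 10, j++
i=2 j=5: A[i]=11<=B[j]=15 take 11, i++
i=3 j=5: A[i]=12<=B[j]=15 take 12, i++
i=4 j=5: A[i]=20>B[j]=15 take 15, j++
i=4 j=6: A[i]=20<=B[j]=20 take 20, i++
i=5 j=6: A[i]=29>B[j]=20 take 20, j++
i=5 j=7: A[i]=29>B[j]=22 take 22, j++
i=5 j=8: A[i]=29>B[j]=28 take 28, j++
i=5 j=9: A[i]=29<=B[j]=31 take 29, i++
i=6 j=9: A[i]=35>B[j]=31 take 31, j++
i=6 j=10: B done, take A[i]=35, i++
i=7 j=10: B done, take A[i]=37, i++
i=8 j=10: B done, take A[i]=38, i++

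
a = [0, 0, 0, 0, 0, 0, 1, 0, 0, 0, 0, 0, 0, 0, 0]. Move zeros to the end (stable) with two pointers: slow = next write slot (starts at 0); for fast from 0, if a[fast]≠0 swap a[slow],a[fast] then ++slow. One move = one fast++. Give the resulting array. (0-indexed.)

[1, 0, 0, 0, 0, 0, 0, 0, 0, 0, 0, 0, 0, 0, 0]

slow=0 fast=0: a[fast]=0, fast++
slow=0 fast=1: a[fast]=0, fast++
slow=0 fast=2: a[fast]=0, fast++
slow=0 fast=3: a[fast]=0, fast++
slow=0 fast=4: a[fast]=0, fast++
slow=0 fast=5: a[fast]=0, fast++
slow=0 fast=6: a[fast]=1≠0 swap→a[0]=1, slow++,fast++
slow=1 fast=7: a[fast]=0, fast++
slow=1 fast=8: a[fast]=0, fast++
slow=1 fast=9: a[fast]=0, fast++
slow=1 fast=10: a[fast]=0, fast++
slow=1 fast=11: a[fast]=0, fast++
slow=1 fast=12: a[fast]=0, fast++
slow=1 fast=13: a[fast]=0, fast++
slow=1 fast=14: a[fast]=0, fast++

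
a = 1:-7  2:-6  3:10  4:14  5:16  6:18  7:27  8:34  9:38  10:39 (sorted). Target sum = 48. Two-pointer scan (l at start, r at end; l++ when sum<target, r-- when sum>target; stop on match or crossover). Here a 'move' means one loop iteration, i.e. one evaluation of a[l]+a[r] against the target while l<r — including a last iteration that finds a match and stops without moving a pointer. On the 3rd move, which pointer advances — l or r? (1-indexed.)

r

l=1 r=10: -7+39=32 <48, l++
l=2 r=10: -6+39=33 <48, l++
l=3 r=10: 10+39=49 >48, r--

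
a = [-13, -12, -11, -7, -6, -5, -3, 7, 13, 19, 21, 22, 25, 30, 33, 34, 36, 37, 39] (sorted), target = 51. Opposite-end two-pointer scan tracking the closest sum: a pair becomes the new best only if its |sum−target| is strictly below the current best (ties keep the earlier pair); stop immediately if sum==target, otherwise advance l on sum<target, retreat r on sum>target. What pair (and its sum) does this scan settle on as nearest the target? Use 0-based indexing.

[0,18] -13+39=26 d=25 * → l++
[1,18] -12+39=27 d=24 * → l++
[2,18] -11+39=28 d=23 * → l++
[3,18] -7+39=32 d=19 * → l++
[4,18] -6+39=33 d=18 * → l++
[5,18] -5+39=34 d=17 * → l++
[6,18] -3+39=36 d=15 * → l++
[7,18] 7+39=46 d=5 * → l++
[8,18] 13+39=52 d=1 * → r--
[8,17] 13+37=50 d=1 → l++
[9,17] 19+37=56 d=5 → r--
[9,16] 19+36=55 d=4 → r--
[9,15] 19+34=53 d=2 → r--
[9,14] 19+33=52 d=1 → r--
[9,13] 19+30=49 d=2 → l++
[10,13] 21+30=51 d=0 * → stop

pair (21, 30) with sum 51 (|Δ|=0)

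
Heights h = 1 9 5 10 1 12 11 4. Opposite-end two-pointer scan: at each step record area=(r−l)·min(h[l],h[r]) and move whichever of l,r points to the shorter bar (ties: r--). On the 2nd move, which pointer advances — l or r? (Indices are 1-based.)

l=1 r=8: min(1,4)*7=7 best=7 *, l++
l=2 r=8: min(9,4)*6=24 best=24 *, r--

r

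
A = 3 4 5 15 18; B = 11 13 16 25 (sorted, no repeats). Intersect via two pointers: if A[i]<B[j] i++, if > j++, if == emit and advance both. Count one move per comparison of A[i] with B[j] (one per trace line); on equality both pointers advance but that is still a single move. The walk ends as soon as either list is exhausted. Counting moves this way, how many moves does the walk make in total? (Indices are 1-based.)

8 moves

[i=1,j=1] 3<11 → i++
[i=2,j=1] 4<11 → i++
[i=3,j=1] 5<11 → i++
[i=4,j=1] 15>11 → j++
[i=4,j=2] 15>13 → j++
[i=4,j=3] 15<16 → i++
[i=5,j=3] 18>16 → j++
[i=5,j=4] 18<25 → i++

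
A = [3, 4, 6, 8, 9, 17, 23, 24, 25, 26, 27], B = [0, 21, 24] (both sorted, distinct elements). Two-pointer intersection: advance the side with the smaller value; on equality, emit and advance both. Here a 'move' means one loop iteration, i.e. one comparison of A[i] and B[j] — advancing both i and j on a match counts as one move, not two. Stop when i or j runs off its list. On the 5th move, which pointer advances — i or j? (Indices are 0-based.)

i

[i=0,j=0] 3>0 → j++
[i=0,j=1] 3<21 → i++
[i=1,j=1] 4<21 → i++
[i=2,j=1] 6<21 → i++
[i=3,j=1] 8<21 → i++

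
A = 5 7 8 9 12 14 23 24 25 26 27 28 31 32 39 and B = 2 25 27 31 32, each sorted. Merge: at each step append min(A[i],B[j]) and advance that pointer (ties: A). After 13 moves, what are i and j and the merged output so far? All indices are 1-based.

i=1 j=1: A[i]=5>B[j]=2 take 2, j++
i=1 j=2: A[i]=5<=B[j]=25 take 5, i++
i=2 j=2: A[i]=7<=B[j]=25 take 7, i++
i=3 j=2: A[i]=8<=B[j]=25 take 8, i++
i=4 j=2: A[i]=9<=B[j]=25 take 9, i++
i=5 j=2: A[i]=12<=B[j]=25 take 12, i++
i=6 j=2: A[i]=14<=B[j]=25 take 14, i++
i=7 j=2: A[i]=23<=B[j]=25 take 23, i++
i=8 j=2: A[i]=24<=B[j]=25 take 24, i++
i=9 j=2: A[i]=25<=B[j]=25 take 25, i++
i=10 j=2: A[i]=26>B[j]=25 take 25, j++
i=10 j=3: A[i]=26<=B[j]=27 take 26, i++
i=11 j=3: A[i]=27<=B[j]=27 take 27, i++

i=12, j=3, merged so far=[2, 5, 7, 8, 9, 12, 14, 23, 24, 25, 25, 26, 27]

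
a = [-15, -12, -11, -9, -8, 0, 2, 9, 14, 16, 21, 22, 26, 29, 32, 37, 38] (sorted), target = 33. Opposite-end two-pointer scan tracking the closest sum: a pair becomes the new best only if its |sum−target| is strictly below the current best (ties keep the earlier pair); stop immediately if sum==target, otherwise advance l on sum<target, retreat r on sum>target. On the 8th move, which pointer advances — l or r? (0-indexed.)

l

l=0 r=16: -15+38=23 d=10 *, l++
l=1 r=16: -12+38=26 d=7 *, l++
l=2 r=16: -11+38=27 d=6 *, l++
l=3 r=16: -9+38=29 d=4 *, l++
l=4 r=16: -8+38=30 d=3 *, l++
l=5 r=16: 0+38=38 d=5, r--
l=5 r=15: 0+37=37 d=4, r--
l=5 r=14: 0+32=32 d=1 *, l++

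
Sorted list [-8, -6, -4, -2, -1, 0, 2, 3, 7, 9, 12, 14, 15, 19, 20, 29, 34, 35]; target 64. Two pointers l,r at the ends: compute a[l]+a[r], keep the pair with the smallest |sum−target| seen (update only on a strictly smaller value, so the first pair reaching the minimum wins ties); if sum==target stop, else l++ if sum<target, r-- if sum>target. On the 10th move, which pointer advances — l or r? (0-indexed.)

l

l=0 r=17: -8+35=27 d=37 *, l++
l=1 r=17: -6+35=29 d=35 *, l++
l=2 r=17: -4+35=31 d=33 *, l++
l=3 r=17: -2+35=33 d=31 *, l++
l=4 r=17: -1+35=34 d=30 *, l++
l=5 r=17: 0+35=35 d=29 *, l++
l=6 r=17: 2+35=37 d=27 *, l++
l=7 r=17: 3+35=38 d=26 *, l++
l=8 r=17: 7+35=42 d=22 *, l++
l=9 r=17: 9+35=44 d=20 *, l++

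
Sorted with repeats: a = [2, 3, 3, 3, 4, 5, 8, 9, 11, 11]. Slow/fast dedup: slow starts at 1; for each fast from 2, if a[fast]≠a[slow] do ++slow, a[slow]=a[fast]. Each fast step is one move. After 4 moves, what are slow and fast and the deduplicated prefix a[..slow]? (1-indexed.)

slow=3, fast=6, prefix=[2, 3, 4]

(s=1,f=2) a[fast]=3≠a[slow]=2 write a[2]=3 → slow++,fast++
(s=2,f=3) a[fast]=3=a[slow] dup → fast++
(s=2,f=4) a[fast]=3=a[slow] dup → fast++
(s=2,f=5) a[fast]=4≠a[slow]=3 write a[3]=4 → slow++,fast++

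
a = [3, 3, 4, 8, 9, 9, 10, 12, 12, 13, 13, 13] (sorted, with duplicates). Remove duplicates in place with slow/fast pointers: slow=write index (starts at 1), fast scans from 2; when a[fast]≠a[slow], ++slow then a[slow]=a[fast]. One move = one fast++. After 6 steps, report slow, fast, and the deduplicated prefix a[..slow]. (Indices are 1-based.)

slow=1 fast=2: a[fast]=3=a[slow] dup, fast++
slow=1 fast=3: a[fast]=4≠a[slow]=3 write a[2]=4, slow++,fast++
slow=2 fast=4: a[fast]=8≠a[slow]=4 write a[3]=8, slow++,fast++
slow=3 fast=5: a[fast]=9≠a[slow]=8 write a[4]=9, slow++,fast++
slow=4 fast=6: a[fast]=9=a[slow] dup, fast++
slow=4 fast=7: a[fast]=10≠a[slow]=9 write a[5]=10, slow++,fast++

slow=5, fast=8, prefix=[3, 4, 8, 9, 10]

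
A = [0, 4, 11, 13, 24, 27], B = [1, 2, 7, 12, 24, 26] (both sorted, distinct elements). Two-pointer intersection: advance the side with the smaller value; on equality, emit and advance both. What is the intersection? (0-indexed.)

intersection = [24]

[i=0,j=0] 0<1 → i++
[i=1,j=0] 4>1 → j++
[i=1,j=1] 4>2 → j++
[i=1,j=2] 4<7 → i++
[i=2,j=2] 11>7 → j++
[i=2,j=3] 11<12 → i++
[i=3,j=3] 13>12 → j++
[i=3,j=4] 13<24 → i++
[i=4,j=4] 24==24 emit → i++,j++
[i=5,j=5] 27>26 → j++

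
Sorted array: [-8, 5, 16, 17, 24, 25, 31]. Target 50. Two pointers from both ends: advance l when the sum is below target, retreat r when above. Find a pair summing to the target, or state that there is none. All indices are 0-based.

[0,6] -8+31=23 <50 → l++
[1,6] 5+31=36 <50 → l++
[2,6] 16+31=47 <50 → l++
[3,6] 17+31=48 <50 → l++
[4,6] 24+31=55 >50 → r--
[4,5] 24+25=49 <50 → l++

no pair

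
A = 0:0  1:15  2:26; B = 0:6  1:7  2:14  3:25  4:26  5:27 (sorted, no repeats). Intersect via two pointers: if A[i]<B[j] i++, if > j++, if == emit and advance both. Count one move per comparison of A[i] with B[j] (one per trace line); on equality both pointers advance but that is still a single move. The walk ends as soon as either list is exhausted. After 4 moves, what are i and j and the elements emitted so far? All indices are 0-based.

[i=0,j=0] 0<6 → i++
[i=1,j=0] 15>6 → j++
[i=1,j=1] 15>7 → j++
[i=1,j=2] 15>14 → j++

i=1, j=3, emitted=[]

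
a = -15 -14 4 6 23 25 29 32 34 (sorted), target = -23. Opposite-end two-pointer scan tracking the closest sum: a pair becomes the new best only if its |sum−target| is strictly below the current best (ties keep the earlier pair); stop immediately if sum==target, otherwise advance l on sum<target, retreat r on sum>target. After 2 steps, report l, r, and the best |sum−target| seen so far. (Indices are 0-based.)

l=0 r=8: -15+34=19 d=42 *, r--
l=0 r=7: -15+32=17 d=40 *, r--

l=0, r=6, best |Δ|=40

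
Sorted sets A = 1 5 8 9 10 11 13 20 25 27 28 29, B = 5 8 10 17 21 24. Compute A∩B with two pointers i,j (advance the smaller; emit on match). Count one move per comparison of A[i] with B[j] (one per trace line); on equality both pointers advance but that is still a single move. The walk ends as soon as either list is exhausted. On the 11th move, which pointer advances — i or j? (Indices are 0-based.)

j

i=0 j=0: 1<5, i++
i=1 j=0: 5==5 emit, i++,j++
i=2 j=1: 8==8 emit, i++,j++
i=3 j=2: 9<10, i++
i=4 j=2: 10==10 emit, i++,j++
i=5 j=3: 11<17, i++
i=6 j=3: 13<17, i++
i=7 j=3: 20>17, j++
i=7 j=4: 20<21, i++
i=8 j=4: 25>21, j++
i=8 j=5: 25>24, j++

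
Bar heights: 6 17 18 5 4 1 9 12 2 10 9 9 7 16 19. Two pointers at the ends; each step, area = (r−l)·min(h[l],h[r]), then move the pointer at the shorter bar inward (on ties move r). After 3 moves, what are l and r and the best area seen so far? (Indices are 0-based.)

l=0 r=14: min(6,19)*14=84 best=84 *, l++
l=1 r=14: min(17,19)*13=221 best=221 *, l++
l=2 r=14: min(18,19)*12=216 best=221, l++

l=3, r=14, best area=221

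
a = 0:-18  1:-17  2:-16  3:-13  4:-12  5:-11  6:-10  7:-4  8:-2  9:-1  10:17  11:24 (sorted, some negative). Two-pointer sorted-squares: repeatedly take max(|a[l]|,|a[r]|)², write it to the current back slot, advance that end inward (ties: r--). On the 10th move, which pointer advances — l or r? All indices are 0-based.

l

l=0 r=11: |-18|<=|24| out[11]=576, r--
l=0 r=10: |-18|>|17| out[10]=324, l++
l=1 r=10: |-17|<=|17| out[9]=289, r--
l=1 r=9: |-17|>|-1| out[8]=289, l++
l=2 r=9: |-16|>|-1| out[7]=256, l++
l=3 r=9: |-13|>|-1| out[6]=169, l++
l=4 r=9: |-12|>|-1| out[5]=144, l++
l=5 r=9: |-11|>|-1| out[4]=121, l++
l=6 r=9: |-10|>|-1| out[3]=100, l++
l=7 r=9: |-4|>|-1| out[2]=16, l++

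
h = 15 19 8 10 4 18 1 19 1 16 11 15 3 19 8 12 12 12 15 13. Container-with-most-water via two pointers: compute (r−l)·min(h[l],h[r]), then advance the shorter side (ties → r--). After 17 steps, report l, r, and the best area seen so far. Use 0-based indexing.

[0,19] min(15,13)*19=247 best=247 * → r--
[0,18] min(15,15)*18=270 best=270 * → r--
[0,17] min(15,12)*17=204 best=270 → r--
[0,16] min(15,12)*16=192 best=270 → r--
[0,15] min(15,12)*15=180 best=270 → r--
[0,14] min(15,8)*14=112 best=270 → r--
[0,13] min(15,19)*13=195 best=270 → l++
[1,13] min(19,19)*12=228 best=270 → r--
[1,12] min(19,3)*11=33 best=270 → r--
[1,11] min(19,15)*10=150 best=270 → r--
[1,10] min(19,11)*9=99 best=270 → r--
[1,9] min(19,16)*8=128 best=270 → r--
[1,8] min(19,1)*7=7 best=270 → r--
[1,7] min(19,19)*6=114 best=270 → r--
[1,6] min(19,1)*5=5 best=270 → r--
[1,5] min(19,18)*4=72 best=270 → r--
[1,4] min(19,4)*3=12 best=270 → r--

l=1, r=3, best area=270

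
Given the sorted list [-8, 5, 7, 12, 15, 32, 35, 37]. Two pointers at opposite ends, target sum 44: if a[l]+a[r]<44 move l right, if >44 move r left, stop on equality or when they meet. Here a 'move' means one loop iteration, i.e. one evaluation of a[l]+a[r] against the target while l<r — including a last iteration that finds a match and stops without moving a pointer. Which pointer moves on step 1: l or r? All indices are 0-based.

l

[0,7] -8+37=29 <44 → l++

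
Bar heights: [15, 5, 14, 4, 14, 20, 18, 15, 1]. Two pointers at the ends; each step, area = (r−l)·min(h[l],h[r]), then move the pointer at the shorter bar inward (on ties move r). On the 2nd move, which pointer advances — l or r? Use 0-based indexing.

r

[0,8] min(15,1)*8=8 best=8 * → r--
[0,7] min(15,15)*7=105 best=105 * → r--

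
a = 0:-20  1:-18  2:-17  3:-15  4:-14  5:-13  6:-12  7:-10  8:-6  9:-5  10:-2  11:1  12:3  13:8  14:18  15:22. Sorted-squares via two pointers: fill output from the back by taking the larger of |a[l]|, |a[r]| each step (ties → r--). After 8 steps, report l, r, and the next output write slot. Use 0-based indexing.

l=6, r=13, next write slot=7

[0,15] |-20|<=|22| out[15]=484 → r--
[0,14] |-20|>|18| out[14]=400 → l++
[1,14] |-18|<=|18| out[13]=324 → r--
[1,13] |-18|>|8| out[12]=324 → l++
[2,13] |-17|>|8| out[11]=289 → l++
[3,13] |-15|>|8| out[10]=225 → l++
[4,13] |-14|>|8| out[9]=196 → l++
[5,13] |-13|>|8| out[8]=169 → l++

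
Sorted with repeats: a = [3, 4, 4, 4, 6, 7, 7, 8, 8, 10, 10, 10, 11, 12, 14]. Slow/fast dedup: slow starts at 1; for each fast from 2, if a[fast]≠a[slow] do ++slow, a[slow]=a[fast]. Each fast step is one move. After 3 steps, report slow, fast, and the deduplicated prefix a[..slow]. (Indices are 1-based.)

slow=2, fast=5, prefix=[3, 4]

slow=1 fast=2: a[fast]=4≠a[slow]=3 write a[2]=4, slow++,fast++
slow=2 fast=3: a[fast]=4=a[slow] dup, fast++
slow=2 fast=4: a[fast]=4=a[slow] dup, fast++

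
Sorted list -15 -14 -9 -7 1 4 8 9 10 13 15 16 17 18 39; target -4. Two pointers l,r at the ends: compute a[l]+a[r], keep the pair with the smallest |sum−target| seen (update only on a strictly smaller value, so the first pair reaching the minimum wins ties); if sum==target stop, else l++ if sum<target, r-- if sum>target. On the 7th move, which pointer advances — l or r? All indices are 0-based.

l

l=0 r=14: -15+39=24 d=28 *, r--
l=0 r=13: -15+18=3 d=7 *, r--
l=0 r=12: -15+17=2 d=6 *, r--
l=0 r=11: -15+16=1 d=5 *, r--
l=0 r=10: -15+15=0 d=4 *, r--
l=0 r=9: -15+13=-2 d=2 *, r--
l=0 r=8: -15+10=-5 d=1 *, l++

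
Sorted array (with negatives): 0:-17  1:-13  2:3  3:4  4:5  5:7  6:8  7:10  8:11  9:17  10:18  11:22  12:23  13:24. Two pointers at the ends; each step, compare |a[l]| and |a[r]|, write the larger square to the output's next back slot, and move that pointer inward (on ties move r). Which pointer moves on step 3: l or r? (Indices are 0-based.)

r

l=0 r=13: |-17|<=|24| out[13]=576, r--
l=0 r=12: |-17|<=|23| out[12]=529, r--
l=0 r=11: |-17|<=|22| out[11]=484, r--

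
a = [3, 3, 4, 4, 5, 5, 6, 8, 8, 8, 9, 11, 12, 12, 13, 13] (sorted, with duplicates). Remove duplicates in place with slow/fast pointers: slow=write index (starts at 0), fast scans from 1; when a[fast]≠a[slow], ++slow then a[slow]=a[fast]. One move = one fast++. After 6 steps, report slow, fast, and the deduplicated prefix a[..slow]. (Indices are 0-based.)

slow=3, fast=7, prefix=[3, 4, 5, 6]

(s=0,f=1) a[fast]=3=a[slow] dup → fast++
(s=0,f=2) a[fast]=4≠a[slow]=3 write a[1]=4 → slow++,fast++
(s=1,f=3) a[fast]=4=a[slow] dup → fast++
(s=1,f=4) a[fast]=5≠a[slow]=4 write a[2]=5 → slow++,fast++
(s=2,f=5) a[fast]=5=a[slow] dup → fast++
(s=2,f=6) a[fast]=6≠a[slow]=5 write a[3]=6 → slow++,fast++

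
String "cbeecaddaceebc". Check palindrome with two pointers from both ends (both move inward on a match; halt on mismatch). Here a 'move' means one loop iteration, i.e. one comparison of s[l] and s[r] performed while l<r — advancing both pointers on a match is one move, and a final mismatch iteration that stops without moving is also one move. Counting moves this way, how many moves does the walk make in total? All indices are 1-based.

7 moves

l=1 r=14: 'c'=='c', l++,r--
l=2 r=13: 'b'=='b', l++,r--
l=3 r=12: 'e'=='e', l++,r--
l=4 r=11: 'e'=='e', l++,r--
l=5 r=10: 'c'=='c', l++,r--
l=6 r=9: 'a'=='a', l++,r--
l=7 r=8: 'd'=='d', l++,r--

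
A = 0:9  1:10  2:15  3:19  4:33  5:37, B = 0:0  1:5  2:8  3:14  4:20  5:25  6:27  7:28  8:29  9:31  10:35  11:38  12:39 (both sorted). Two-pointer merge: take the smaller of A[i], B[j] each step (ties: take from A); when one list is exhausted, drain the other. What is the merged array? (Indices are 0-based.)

[0, 5, 8, 9, 10, 14, 15, 19, 20, 25, 27, 28, 29, 31, 33, 35, 37, 38, 39]

[i=0,j=0] A[i]=9>B[j]=0 take 0 → j++
[i=0,j=1] A[i]=9>B[j]=5 take 5 → j++
[i=0,j=2] A[i]=9>B[j]=8 take 8 → j++
[i=0,j=3] A[i]=9<=B[j]=14 take 9 → i++
[i=1,j=3] A[i]=10<=B[j]=14 take 10 → i++
[i=2,j=3] A[i]=15>B[j]=14 take 14 → j++
[i=2,j=4] A[i]=15<=B[j]=20 take 15 → i++
[i=3,j=4] A[i]=19<=B[j]=20 take 19 → i++
[i=4,j=4] A[i]=33>B[j]=20 take 20 → j++
[i=4,j=5] A[i]=33>B[j]=25 take 25 → j++
[i=4,j=6] A[i]=33>B[j]=27 take 27 → j++
[i=4,j=7] A[i]=33>B[j]=28 take 28 → j++
[i=4,j=8] A[i]=33>B[j]=29 take 29 → j++
[i=4,j=9] A[i]=33>B[j]=31 take 31 → j++
[i=4,j=10] A[i]=33<=B[j]=35 take 33 → i++
[i=5,j=10] A[i]=37>B[j]=35 take 35 → j++
[i=5,j=11] A[i]=37<=B[j]=38 take 37 → i++
[i=6,j=11] A done, take B[j]=38 → j++
[i=6,j=12] A done, take B[j]=39 → j++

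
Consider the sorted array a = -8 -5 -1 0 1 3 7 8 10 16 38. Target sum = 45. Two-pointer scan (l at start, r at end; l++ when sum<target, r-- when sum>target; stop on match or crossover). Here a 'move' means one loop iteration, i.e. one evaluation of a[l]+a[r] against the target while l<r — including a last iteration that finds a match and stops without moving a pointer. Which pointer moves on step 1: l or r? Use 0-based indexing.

[0,10] -8+38=30 <45 → l++

l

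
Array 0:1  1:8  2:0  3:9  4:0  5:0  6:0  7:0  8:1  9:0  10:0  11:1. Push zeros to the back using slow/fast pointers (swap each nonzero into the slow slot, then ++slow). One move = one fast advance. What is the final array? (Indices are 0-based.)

slow=0 fast=0: a[fast]=1≠0 swap→a[0]=1, slow++,fast++
slow=1 fast=1: a[fast]=8≠0 swap→a[1]=8, slow++,fast++
slow=2 fast=2: a[fast]=0, fast++
slow=2 fast=3: a[fast]=9≠0 swap→a[2]=9, slow++,fast++
slow=3 fast=4: a[fast]=0, fast++
slow=3 fast=5: a[fast]=0, fast++
slow=3 fast=6: a[fast]=0, fast++
slow=3 fast=7: a[fast]=0, fast++
slow=3 fast=8: a[fast]=1≠0 swap→a[3]=1, slow++,fast++
slow=4 fast=9: a[fast]=0, fast++
slow=4 fast=10: a[fast]=0, fast++
slow=4 fast=11: a[fast]=1≠0 swap→a[4]=1, slow++,fast++

[1, 8, 9, 1, 1, 0, 0, 0, 0, 0, 0, 0]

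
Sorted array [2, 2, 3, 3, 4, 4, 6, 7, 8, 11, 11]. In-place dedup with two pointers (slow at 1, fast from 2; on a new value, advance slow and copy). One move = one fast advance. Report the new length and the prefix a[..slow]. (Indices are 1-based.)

length 7; prefix = [2, 3, 4, 6, 7, 8, 11]

(s=1,f=2) a[fast]=2=a[slow] dup → fast++
(s=1,f=3) a[fast]=3≠a[slow]=2 write a[2]=3 → slow++,fast++
(s=2,f=4) a[fast]=3=a[slow] dup → fast++
(s=2,f=5) a[fast]=4≠a[slow]=3 write a[3]=4 → slow++,fast++
(s=3,f=6) a[fast]=4=a[slow] dup → fast++
(s=3,f=7) a[fast]=6≠a[slow]=4 write a[4]=6 → slow++,fast++
(s=4,f=8) a[fast]=7≠a[slow]=6 write a[5]=7 → slow++,fast++
(s=5,f=9) a[fast]=8≠a[slow]=7 write a[6]=8 → slow++,fast++
(s=6,f=10) a[fast]=11≠a[slow]=8 write a[7]=11 → slow++,fast++
(s=7,f=11) a[fast]=11=a[slow] dup → fast++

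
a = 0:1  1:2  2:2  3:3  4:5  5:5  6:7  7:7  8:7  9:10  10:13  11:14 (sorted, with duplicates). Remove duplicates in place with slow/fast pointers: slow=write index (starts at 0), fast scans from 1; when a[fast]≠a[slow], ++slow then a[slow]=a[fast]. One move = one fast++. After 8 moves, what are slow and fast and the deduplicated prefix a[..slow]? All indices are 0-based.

slow=4, fast=9, prefix=[1, 2, 3, 5, 7]

slow=0 fast=1: a[fast]=2≠a[slow]=1 write a[1]=2, slow++,fast++
slow=1 fast=2: a[fast]=2=a[slow] dup, fast++
slow=1 fast=3: a[fast]=3≠a[slow]=2 write a[2]=3, slow++,fast++
slow=2 fast=4: a[fast]=5≠a[slow]=3 write a[3]=5, slow++,fast++
slow=3 fast=5: a[fast]=5=a[slow] dup, fast++
slow=3 fast=6: a[fast]=7≠a[slow]=5 write a[4]=7, slow++,fast++
slow=4 fast=7: a[fast]=7=a[slow] dup, fast++
slow=4 fast=8: a[fast]=7=a[slow] dup, fast++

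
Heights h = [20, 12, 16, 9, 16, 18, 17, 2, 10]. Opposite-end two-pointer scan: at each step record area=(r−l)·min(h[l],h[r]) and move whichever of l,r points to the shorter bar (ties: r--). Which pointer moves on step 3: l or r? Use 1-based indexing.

[1,9] min(20,10)*8=80 best=80 * → r--
[1,8] min(20,2)*7=14 best=80 → r--
[1,7] min(20,17)*6=102 best=102 * → r--

r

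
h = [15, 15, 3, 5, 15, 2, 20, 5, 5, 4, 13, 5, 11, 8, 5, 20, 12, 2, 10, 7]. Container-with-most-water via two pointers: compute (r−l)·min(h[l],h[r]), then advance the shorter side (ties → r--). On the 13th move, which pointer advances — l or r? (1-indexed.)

r

l=1 r=20: min(15,7)*19=133 best=133 *, r--
l=1 r=19: min(15,10)*18=180 best=180 *, r--
l=1 r=18: min(15,2)*17=34 best=180, r--
l=1 r=17: min(15,12)*16=192 best=192 *, r--
l=1 r=16: min(15,20)*15=225 best=225 *, l++
l=2 r=16: min(15,20)*14=210 best=225, l++
l=3 r=16: min(3,20)*13=39 best=225, l++
l=4 r=16: min(5,20)*12=60 best=225, l++
l=5 r=16: min(15,20)*11=165 best=225, l++
l=6 r=16: min(2,20)*10=20 best=225, l++
l=7 r=16: min(20,20)*9=180 best=225, r--
l=7 r=15: min(20,5)*8=40 best=225, r--
l=7 r=14: min(20,8)*7=56 best=225, r--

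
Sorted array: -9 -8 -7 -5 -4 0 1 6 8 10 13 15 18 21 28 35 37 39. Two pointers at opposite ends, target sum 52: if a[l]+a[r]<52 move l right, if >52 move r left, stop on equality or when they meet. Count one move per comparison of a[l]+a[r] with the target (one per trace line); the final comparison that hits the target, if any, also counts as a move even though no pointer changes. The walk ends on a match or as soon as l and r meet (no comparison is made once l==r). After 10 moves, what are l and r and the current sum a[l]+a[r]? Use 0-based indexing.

[0,17] -9+39=30 <52 → l++
[1,17] -8+39=31 <52 → l++
[2,17] -7+39=32 <52 → l++
[3,17] -5+39=34 <52 → l++
[4,17] -4+39=35 <52 → l++
[5,17] 0+39=39 <52 → l++
[6,17] 1+39=40 <52 → l++
[7,17] 6+39=45 <52 → l++
[8,17] 8+39=47 <52 → l++
[9,17] 10+39=49 <52 → l++

l=10, r=17, sum=52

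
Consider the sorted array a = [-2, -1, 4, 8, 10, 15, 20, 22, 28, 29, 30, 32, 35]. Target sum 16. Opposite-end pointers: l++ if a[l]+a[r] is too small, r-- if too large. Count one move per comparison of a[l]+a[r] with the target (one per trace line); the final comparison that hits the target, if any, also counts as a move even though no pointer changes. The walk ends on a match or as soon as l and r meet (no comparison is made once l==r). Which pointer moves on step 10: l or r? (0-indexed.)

r

[0,12] -2+35=33 >16 → r--
[0,11] -2+32=30 >16 → r--
[0,10] -2+30=28 >16 → r--
[0,9] -2+29=27 >16 → r--
[0,8] -2+28=26 >16 → r--
[0,7] -2+22=20 >16 → r--
[0,6] -2+20=18 >16 → r--
[0,5] -2+15=13 <16 → l++
[1,5] -1+15=14 <16 → l++
[2,5] 4+15=19 >16 → r--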